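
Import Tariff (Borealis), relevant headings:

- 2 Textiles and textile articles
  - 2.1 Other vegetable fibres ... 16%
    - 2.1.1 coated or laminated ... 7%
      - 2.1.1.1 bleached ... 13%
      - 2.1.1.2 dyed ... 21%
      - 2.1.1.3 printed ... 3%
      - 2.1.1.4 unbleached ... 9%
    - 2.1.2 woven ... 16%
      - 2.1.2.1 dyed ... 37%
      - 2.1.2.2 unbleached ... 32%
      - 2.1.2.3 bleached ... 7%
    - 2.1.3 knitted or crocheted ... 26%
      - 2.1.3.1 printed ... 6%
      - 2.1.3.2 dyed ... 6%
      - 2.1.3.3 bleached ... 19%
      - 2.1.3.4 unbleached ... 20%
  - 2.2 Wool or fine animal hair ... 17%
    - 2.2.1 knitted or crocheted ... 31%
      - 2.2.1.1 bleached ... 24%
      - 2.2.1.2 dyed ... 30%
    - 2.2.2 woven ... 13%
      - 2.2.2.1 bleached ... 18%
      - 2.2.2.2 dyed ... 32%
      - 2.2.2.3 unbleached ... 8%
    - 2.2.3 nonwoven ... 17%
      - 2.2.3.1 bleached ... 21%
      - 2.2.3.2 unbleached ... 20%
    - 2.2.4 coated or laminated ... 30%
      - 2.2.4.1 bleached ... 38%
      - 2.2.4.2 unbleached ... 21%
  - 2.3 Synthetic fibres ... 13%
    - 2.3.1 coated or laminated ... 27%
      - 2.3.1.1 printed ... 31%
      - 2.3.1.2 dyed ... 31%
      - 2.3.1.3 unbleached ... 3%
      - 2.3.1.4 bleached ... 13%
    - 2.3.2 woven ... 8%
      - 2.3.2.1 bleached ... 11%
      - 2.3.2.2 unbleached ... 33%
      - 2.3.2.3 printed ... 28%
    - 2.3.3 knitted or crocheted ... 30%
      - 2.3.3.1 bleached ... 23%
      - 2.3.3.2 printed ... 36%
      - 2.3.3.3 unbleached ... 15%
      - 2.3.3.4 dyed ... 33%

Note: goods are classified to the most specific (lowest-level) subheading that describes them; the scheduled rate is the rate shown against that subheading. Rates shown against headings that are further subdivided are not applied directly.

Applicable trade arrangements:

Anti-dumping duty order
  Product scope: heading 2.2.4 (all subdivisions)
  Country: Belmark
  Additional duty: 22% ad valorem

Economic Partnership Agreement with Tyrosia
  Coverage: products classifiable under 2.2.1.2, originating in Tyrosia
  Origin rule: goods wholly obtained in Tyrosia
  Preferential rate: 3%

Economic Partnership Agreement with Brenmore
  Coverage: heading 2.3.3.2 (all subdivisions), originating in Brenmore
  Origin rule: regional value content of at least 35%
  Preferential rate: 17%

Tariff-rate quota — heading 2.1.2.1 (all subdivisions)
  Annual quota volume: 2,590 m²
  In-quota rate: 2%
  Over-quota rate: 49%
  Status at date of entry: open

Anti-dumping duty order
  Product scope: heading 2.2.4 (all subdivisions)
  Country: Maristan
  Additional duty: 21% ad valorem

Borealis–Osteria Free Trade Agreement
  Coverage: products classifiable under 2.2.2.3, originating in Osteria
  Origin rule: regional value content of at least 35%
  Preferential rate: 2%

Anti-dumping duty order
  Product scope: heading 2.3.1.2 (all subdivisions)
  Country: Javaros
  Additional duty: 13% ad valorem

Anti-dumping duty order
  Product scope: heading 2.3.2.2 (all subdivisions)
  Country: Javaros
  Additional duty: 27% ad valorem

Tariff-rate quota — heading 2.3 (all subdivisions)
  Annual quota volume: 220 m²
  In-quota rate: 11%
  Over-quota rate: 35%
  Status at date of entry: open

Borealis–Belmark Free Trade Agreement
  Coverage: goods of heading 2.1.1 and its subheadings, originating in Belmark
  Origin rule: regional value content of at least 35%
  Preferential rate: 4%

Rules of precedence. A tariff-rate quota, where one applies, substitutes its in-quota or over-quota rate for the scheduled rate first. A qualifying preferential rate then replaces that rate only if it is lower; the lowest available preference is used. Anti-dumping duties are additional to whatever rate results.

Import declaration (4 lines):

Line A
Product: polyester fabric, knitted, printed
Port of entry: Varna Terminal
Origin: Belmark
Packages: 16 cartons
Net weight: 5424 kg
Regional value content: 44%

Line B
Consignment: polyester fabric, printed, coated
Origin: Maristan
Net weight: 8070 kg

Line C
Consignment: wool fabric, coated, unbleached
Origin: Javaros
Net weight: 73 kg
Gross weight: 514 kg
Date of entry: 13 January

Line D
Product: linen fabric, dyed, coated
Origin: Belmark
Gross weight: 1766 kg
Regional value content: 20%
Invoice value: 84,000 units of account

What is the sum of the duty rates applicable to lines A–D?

64%

Line A: polyester → 2.3; knitted → 2.3.3; printed → 2.3.3.2. Scheduled 36%. quota on 2.3 open → in-quota 11%; Belmark agreement on 2.1.1: 2.3.3.2 not covered. → 11%.
Line B: polyester → 2.3; coated → 2.3.1; printed → 2.3.1.1. Scheduled 31%. quota on 2.3 open → in-quota 11%. → 11%.
Line C: wool → 2.2; coated → 2.2.4; unbleached → 2.2.4.2. Scheduled 21%. No special measure applies. → 21%.
Line D: linen → 2.1; coated → 2.1.1; dyed → 2.1.1.2. Scheduled 21%. Belmark agreement on 2.1.1: RVC < 35%. → 21%.
Sum: 11% + 11% + 21% + 21% = 64%.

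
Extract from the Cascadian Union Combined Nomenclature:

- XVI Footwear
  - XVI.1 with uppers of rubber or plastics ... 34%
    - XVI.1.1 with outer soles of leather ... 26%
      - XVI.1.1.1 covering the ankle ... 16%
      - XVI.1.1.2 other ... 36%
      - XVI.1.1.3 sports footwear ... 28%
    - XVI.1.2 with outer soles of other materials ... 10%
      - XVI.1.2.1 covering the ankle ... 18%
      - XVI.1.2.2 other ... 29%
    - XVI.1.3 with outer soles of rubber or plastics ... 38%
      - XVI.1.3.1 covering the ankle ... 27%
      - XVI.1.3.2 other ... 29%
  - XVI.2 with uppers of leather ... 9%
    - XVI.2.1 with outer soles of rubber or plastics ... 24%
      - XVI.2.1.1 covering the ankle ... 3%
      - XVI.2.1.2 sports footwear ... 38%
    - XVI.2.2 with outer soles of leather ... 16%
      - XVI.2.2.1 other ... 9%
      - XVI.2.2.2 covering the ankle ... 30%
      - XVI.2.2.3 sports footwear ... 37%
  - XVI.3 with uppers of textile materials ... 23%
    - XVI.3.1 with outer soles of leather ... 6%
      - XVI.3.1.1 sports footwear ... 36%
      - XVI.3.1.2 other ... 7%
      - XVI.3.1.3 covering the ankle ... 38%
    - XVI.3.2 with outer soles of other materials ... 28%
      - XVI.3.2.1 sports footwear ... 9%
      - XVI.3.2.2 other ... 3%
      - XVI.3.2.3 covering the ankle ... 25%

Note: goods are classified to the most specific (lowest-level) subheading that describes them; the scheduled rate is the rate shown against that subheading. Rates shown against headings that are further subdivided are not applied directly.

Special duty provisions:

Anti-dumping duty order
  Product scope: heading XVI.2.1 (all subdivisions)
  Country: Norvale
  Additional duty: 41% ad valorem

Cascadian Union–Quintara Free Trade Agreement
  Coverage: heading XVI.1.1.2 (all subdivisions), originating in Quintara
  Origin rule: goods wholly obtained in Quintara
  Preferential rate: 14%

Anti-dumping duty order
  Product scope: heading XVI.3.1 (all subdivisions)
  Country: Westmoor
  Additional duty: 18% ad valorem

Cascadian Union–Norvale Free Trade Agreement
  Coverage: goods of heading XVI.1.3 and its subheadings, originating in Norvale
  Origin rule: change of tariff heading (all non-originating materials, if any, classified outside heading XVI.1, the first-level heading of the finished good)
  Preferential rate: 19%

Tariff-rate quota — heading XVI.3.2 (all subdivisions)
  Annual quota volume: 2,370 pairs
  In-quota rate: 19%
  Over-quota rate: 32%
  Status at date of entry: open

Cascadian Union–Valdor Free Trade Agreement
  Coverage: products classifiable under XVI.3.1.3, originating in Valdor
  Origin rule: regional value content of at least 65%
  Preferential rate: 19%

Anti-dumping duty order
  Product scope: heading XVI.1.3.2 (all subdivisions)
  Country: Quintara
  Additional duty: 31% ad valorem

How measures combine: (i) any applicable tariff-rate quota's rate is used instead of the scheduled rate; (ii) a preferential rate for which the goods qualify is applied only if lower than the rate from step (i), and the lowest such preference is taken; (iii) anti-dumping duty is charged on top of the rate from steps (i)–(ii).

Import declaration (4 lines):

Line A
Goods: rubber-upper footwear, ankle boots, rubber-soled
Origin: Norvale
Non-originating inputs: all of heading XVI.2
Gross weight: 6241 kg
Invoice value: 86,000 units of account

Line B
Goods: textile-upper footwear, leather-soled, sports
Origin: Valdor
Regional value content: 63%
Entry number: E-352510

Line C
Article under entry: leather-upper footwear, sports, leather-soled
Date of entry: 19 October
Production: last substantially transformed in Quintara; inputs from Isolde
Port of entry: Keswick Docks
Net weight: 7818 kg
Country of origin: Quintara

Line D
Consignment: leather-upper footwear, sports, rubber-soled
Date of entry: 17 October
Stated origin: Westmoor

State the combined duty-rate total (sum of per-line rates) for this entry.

130%

Line A: rubber-upper → XVI.1; rubber-soled → XVI.1.3; ankle boots → XVI.1.3.1. Scheduled 27%. Norvale agreement on XVI.1.3: CTH met → 19% available; preferential 19%. → 19%.
Line B: textile-upper → XVI.3; leather-soled → XVI.3.1; sports → XVI.3.1.1. Scheduled 36%. Valdor agreement on XVI.3.1.3: XVI.3.1.1 not covered. → 36%.
Line C: leather-upper → XVI.2; leather-soled → XVI.2.2; sports → XVI.2.2.3. Scheduled 37%. Quintara agreement on XVI.1.1.2: XVI.2.2.3 not covered. → 37%.
Line D: leather-upper → XVI.2; rubber-soled → XVI.2.1; sports → XVI.2.1.2. Scheduled 38%. No special measure applies. → 38%.
Sum: 19% + 36% + 37% + 38% = 130%.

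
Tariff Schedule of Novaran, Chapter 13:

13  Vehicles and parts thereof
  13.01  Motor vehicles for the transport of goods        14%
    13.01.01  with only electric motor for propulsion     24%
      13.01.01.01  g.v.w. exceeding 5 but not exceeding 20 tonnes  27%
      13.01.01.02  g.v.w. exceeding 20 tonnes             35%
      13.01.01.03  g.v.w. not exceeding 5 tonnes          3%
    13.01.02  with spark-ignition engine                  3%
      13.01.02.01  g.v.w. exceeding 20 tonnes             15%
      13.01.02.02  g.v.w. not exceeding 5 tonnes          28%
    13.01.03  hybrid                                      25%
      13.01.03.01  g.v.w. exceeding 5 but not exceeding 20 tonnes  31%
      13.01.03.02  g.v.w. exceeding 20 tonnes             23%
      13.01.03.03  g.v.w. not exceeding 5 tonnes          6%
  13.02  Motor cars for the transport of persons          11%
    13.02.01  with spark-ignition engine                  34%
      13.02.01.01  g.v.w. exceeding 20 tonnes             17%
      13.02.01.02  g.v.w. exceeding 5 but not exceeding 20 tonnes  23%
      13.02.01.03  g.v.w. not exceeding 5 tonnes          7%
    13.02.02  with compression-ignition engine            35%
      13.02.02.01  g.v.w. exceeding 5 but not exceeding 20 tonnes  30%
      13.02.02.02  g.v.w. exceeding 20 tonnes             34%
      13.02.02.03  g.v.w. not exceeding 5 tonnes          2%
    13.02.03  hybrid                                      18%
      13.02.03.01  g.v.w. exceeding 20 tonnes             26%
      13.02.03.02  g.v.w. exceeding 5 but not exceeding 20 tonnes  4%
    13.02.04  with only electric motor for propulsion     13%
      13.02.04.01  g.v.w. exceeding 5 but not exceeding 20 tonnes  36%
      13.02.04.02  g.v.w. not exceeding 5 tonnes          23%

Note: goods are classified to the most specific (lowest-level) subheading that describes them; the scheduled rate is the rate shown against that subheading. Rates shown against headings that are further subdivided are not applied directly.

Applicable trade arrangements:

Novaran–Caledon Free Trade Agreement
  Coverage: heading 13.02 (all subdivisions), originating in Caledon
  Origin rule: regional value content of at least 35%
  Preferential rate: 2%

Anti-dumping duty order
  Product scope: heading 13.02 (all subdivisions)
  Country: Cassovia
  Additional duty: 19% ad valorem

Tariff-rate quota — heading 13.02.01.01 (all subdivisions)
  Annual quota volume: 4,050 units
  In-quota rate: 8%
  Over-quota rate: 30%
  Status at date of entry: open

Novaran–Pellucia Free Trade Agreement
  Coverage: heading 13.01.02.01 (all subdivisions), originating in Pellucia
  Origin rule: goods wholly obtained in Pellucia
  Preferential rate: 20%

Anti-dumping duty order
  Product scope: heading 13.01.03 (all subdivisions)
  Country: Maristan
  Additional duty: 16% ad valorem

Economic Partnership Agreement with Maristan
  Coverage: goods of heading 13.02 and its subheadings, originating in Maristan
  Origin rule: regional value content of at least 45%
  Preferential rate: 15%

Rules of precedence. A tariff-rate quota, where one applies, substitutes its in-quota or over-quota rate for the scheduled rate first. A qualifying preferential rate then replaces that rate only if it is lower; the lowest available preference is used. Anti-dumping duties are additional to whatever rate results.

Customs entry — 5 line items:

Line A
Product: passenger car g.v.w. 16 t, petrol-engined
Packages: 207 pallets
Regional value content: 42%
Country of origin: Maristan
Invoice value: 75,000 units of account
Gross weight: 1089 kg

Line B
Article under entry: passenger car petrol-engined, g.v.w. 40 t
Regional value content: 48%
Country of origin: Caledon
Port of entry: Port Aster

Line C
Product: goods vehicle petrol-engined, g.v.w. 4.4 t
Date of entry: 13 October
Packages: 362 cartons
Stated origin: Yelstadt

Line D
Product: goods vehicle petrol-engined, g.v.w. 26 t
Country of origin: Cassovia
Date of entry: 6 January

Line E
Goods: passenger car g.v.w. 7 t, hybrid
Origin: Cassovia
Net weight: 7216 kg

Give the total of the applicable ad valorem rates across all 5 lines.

91%

Line A: passenger car → 13.02; petrol-engined → 13.02.01; g.v.w. 16 t → 13.02.01.02. Scheduled 23%. Maristan agreement on 13.02: RVC < 45%. → 23%.
Line B: passenger car → 13.02; petrol-engined → 13.02.01; g.v.w. 40 t → 13.02.01.01. Scheduled 17%. quota on 13.02.01.01 open → in-quota 8%; Caledon agreement on 13.02: RVC ≥ 35% → 2% available; preferential 2%. → 2%.
Line C: goods vehicle → 13.01; petrol-engined → 13.01.02; g.v.w. 4.4 t → 13.01.02.02. Scheduled 28%. No special measure applies. → 28%.
Line D: goods vehicle → 13.01; petrol-engined → 13.01.02; g.v.w. 26 t → 13.01.02.01. Scheduled 15%. No special measure applies. → 15%.
Line E: passenger car → 13.02; hybrid → 13.02.03; g.v.w. 7 t → 13.02.03.02. Scheduled 4%. anti-dumping (Cassovia, 13.02): +19%; total 4% + 19% = 23%. → 23%.
Sum: 23% + 2% + 28% + 15% + 23% = 91%.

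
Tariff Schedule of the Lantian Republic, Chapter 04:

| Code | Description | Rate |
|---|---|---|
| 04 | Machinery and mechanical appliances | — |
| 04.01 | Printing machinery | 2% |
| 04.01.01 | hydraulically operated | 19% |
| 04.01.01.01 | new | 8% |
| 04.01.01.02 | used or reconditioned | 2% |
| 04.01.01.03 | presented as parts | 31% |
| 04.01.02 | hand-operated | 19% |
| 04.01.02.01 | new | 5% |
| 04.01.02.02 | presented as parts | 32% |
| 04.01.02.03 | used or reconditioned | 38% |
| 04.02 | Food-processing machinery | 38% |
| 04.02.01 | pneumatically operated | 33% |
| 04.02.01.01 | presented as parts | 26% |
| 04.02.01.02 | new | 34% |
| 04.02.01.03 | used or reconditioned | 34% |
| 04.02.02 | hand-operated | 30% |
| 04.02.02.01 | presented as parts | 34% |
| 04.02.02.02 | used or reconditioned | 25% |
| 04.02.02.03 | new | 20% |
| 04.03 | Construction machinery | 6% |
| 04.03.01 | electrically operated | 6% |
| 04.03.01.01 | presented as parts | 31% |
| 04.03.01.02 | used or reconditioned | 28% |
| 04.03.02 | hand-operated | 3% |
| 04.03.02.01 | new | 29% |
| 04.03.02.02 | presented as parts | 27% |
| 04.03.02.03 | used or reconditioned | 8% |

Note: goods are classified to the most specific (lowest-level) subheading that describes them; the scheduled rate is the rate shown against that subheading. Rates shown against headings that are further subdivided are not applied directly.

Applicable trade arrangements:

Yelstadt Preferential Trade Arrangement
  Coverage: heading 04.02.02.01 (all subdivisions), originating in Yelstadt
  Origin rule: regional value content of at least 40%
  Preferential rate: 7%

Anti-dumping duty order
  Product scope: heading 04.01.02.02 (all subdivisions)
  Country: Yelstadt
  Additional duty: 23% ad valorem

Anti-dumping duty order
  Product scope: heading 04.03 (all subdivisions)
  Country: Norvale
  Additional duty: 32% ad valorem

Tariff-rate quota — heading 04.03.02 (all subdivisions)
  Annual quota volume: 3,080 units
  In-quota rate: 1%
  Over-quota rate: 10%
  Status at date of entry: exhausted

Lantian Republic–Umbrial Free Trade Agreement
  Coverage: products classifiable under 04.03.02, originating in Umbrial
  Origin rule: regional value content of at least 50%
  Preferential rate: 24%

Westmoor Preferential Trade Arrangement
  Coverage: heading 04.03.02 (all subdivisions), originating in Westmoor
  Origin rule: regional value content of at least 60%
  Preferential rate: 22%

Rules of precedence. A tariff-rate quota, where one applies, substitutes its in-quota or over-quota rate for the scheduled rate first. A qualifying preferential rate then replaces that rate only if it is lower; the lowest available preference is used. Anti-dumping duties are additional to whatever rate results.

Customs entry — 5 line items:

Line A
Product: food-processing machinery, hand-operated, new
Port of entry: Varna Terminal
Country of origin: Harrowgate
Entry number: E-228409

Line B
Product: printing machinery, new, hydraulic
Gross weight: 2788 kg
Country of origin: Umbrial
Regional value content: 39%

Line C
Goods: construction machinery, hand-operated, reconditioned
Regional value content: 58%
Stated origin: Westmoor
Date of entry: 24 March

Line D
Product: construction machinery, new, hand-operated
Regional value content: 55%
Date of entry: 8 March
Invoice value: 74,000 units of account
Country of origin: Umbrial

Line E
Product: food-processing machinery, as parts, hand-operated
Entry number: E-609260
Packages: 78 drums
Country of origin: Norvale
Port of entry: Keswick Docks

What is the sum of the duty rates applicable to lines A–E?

Line A: food-processing → 04.02; hand-operated → 04.02.02; new → 04.02.02.03. Scheduled 20%. No special measure applies. → 20%.
Line B: printing → 04.01; hydraulic → 04.01.01; new → 04.01.01.01. Scheduled 8%. Umbrial agreement on 04.03.02: 04.01.01.01 not covered. → 8%.
Line C: construction → 04.03; hand-operated → 04.03.02; reconditioned → 04.03.02.03. Scheduled 8%. quota on 04.03.02 exhausted → over-quota 10%; Westmoor agreement on 04.03.02: RVC < 60%. → 10%.
Line D: construction → 04.03; hand-operated → 04.03.02; new → 04.03.02.01. Scheduled 29%. quota on 04.03.02 exhausted → over-quota 10%; Umbrial agreement on 04.03.02: RVC ≥ 50% → 24% available; preference 24% not lower than 10% → no reduction. → 10%.
Line E: food-processing → 04.02; hand-operated → 04.02.02; as parts → 04.02.02.01. Scheduled 34%. No special measure applies. → 34%.
Sum: 20% + 8% + 10% + 10% + 34% = 82%.

82%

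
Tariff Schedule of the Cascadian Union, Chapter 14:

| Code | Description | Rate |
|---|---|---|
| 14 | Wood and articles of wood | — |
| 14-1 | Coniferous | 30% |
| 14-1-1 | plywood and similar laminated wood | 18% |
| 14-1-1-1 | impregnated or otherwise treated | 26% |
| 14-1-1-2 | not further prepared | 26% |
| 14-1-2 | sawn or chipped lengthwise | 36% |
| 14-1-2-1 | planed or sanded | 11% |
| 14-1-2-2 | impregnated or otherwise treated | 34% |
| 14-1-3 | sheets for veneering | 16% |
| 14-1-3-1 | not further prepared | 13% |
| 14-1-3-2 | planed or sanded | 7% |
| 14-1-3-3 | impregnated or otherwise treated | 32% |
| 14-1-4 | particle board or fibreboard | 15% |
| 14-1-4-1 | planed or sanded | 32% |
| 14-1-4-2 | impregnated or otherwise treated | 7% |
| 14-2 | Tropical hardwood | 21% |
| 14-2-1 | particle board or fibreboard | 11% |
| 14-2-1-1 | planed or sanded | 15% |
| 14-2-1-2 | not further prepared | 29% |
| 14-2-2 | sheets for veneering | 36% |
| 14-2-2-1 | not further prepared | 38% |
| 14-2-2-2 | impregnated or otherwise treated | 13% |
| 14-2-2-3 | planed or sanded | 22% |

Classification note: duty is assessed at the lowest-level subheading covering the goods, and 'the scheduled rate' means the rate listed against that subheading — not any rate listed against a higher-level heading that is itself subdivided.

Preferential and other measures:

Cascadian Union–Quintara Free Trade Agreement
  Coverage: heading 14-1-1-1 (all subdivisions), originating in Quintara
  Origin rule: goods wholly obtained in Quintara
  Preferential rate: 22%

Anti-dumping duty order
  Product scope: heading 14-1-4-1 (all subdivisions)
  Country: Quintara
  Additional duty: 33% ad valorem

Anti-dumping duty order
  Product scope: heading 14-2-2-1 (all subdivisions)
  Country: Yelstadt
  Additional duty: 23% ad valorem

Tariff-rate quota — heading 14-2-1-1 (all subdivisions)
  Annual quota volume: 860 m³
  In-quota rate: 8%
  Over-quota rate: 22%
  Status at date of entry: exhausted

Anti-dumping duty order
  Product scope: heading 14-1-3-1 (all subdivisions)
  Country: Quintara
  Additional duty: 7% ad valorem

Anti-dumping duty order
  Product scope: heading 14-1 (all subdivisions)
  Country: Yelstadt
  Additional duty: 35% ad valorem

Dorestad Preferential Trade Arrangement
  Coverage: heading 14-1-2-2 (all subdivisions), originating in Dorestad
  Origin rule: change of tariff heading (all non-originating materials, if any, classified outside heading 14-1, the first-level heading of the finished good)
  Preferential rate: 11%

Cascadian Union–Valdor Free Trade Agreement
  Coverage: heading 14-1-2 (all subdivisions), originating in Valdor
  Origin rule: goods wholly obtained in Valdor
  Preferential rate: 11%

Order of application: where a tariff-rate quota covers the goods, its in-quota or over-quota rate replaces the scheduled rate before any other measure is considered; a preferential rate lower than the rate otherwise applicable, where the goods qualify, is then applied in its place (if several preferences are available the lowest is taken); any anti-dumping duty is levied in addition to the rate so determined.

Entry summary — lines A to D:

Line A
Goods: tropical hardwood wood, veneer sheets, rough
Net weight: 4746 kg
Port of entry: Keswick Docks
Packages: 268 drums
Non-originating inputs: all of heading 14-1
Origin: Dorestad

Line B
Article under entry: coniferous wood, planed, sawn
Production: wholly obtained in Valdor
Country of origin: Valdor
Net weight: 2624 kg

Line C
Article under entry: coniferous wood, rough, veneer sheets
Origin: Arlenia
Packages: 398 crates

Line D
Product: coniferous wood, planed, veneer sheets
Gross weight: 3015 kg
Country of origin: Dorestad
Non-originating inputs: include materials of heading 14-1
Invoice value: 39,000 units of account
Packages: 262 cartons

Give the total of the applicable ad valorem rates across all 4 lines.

Line A: tropical hardwood → 14-2; veneer sheets → 14-2-2; rough → 14-2-2-1. Scheduled 38%. Dorestad agreement on 14-1-2-2: 14-2-2-1 not covered. → 38%.
Line B: coniferous → 14-1; sawn → 14-1-2; planed → 14-1-2-1. Scheduled 11%. Valdor agreement on 14-1-2: wholly obtained → 11% available; preference 11% not lower than 11% → no reduction. → 11%.
Line C: coniferous → 14-1; veneer sheets → 14-1-3; rough → 14-1-3-1. Scheduled 13%. No special measure applies. → 13%.
Line D: coniferous → 14-1; veneer sheets → 14-1-3; planed → 14-1-3-2. Scheduled 7%. Dorestad agreement on 14-1-2-2: 14-1-3-2 not covered. → 7%.
Sum: 38% + 11% + 13% + 7% = 69%.

69%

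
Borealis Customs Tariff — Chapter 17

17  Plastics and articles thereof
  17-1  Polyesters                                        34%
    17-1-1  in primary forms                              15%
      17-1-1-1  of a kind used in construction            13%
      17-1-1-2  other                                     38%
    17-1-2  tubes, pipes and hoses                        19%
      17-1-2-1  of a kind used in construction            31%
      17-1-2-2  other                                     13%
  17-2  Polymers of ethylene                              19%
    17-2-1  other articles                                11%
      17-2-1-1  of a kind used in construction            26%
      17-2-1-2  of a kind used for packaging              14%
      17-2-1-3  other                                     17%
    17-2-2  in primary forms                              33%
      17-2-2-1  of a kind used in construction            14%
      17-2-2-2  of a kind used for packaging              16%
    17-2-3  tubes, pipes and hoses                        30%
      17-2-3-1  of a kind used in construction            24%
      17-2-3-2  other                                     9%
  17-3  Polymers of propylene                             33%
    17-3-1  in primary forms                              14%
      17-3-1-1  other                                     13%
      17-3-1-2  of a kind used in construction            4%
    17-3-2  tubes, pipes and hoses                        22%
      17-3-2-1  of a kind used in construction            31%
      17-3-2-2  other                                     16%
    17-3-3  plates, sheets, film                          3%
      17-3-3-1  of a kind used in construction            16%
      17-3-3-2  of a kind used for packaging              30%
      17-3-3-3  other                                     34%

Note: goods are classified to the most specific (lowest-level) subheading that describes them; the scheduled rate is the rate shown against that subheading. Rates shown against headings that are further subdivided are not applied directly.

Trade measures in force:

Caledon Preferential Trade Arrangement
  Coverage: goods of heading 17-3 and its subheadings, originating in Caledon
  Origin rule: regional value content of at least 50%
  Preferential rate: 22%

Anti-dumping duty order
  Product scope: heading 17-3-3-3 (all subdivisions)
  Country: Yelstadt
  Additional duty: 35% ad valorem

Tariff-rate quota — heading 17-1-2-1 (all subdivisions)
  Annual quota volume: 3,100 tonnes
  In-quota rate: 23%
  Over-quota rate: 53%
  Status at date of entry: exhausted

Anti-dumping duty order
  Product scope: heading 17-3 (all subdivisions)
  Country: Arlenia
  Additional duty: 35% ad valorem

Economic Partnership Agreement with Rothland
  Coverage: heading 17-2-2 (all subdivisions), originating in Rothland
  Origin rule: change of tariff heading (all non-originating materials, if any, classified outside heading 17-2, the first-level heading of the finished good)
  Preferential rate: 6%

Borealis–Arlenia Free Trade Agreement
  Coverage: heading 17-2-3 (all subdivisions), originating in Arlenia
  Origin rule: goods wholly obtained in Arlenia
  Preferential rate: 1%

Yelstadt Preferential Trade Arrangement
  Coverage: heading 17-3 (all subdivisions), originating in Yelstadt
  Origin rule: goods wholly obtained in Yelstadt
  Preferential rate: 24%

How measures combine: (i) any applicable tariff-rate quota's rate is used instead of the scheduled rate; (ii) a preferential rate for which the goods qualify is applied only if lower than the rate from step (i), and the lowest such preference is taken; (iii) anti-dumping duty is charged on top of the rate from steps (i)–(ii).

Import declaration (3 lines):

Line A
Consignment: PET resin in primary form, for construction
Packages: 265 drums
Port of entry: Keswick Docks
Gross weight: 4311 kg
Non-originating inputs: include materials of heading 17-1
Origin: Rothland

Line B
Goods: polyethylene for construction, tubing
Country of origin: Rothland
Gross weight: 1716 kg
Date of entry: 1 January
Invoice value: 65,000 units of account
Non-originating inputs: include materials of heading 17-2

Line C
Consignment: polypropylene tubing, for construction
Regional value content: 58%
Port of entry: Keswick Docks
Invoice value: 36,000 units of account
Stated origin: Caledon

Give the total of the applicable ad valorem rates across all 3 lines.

Line A: PET → 17-1; resin in primary form → 17-1-1; for construction → 17-1-1-1. Scheduled 13%. Rothland agreement on 17-2-2: 17-1-1-1 not covered. → 13%.
Line B: polyethylene → 17-2; tubing → 17-2-3; for construction → 17-2-3-1. Scheduled 24%. Rothland agreement on 17-2-2: 17-2-3-1 not covered. → 24%.
Line C: polypropylene → 17-3; tubing → 17-3-2; for construction → 17-3-2-1. Scheduled 31%. Caledon agreement on 17-3: RVC ≥ 50% → 22% available; preferential 22%. → 22%.
Sum: 13% + 24% + 22% = 59%.

59%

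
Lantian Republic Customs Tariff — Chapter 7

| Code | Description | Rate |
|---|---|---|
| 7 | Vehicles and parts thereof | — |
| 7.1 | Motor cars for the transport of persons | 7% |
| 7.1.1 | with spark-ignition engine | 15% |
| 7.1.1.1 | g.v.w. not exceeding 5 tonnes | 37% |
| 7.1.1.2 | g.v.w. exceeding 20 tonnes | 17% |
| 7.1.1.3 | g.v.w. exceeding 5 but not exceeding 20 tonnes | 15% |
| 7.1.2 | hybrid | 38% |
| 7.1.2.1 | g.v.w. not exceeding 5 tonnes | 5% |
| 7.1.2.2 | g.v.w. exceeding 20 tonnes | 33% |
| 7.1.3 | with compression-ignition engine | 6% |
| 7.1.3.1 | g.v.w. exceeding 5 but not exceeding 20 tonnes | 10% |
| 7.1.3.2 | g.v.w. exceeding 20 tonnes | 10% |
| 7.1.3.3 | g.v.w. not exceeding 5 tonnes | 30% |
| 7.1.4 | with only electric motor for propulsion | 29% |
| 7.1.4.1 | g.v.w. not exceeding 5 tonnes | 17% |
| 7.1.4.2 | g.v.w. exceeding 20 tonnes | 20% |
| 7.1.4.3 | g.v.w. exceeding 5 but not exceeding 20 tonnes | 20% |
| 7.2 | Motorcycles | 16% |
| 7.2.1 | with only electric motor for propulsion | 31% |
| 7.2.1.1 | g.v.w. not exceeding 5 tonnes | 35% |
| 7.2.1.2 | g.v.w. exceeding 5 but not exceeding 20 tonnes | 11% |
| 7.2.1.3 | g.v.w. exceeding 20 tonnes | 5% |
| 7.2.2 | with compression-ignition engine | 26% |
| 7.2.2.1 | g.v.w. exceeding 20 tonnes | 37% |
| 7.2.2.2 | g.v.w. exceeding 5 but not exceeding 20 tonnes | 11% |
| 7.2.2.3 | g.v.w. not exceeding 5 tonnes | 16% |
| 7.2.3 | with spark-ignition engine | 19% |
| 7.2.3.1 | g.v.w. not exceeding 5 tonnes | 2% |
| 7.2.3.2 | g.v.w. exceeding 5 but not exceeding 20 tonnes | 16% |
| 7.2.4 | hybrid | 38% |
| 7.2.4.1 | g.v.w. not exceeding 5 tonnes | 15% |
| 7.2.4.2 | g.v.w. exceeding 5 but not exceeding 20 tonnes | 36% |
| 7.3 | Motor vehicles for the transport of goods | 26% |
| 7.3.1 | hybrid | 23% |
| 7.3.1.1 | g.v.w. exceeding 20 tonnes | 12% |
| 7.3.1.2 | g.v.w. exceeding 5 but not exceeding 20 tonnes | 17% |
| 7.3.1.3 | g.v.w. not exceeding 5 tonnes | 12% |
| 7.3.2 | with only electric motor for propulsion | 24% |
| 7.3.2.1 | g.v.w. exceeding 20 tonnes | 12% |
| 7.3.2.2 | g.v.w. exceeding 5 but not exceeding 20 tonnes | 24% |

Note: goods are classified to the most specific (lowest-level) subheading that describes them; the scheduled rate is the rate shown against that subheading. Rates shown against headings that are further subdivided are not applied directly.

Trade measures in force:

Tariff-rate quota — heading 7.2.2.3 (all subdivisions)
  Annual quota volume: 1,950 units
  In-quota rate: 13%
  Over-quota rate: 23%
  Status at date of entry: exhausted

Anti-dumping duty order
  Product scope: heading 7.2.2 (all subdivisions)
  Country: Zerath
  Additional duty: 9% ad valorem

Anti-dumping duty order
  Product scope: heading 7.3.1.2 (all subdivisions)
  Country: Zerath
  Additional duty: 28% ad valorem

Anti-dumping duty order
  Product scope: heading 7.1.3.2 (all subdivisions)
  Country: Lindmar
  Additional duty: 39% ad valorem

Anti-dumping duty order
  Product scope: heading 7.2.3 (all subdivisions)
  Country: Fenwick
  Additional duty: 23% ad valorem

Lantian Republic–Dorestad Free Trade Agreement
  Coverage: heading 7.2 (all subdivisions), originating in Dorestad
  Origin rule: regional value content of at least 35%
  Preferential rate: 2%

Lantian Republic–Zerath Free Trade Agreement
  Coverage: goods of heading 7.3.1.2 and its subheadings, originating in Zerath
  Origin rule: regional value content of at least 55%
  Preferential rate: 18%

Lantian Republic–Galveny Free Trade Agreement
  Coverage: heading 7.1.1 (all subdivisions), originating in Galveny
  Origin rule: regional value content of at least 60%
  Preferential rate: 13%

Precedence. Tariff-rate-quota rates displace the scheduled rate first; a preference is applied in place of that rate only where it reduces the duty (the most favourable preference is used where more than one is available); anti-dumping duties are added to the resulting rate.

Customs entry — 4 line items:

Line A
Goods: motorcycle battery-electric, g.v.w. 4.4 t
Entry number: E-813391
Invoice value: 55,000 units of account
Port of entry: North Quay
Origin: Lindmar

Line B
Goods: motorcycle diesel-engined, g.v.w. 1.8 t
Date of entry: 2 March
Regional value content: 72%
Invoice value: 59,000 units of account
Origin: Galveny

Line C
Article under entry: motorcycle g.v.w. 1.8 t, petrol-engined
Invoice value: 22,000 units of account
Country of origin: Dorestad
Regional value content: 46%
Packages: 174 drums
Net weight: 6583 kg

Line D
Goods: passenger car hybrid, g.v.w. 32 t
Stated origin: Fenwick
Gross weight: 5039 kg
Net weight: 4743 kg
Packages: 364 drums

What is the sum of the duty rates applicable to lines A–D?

93%

Line A: motorcycle → 7.2; battery-electric → 7.2.1; g.v.w. 4.4 t → 7.2.1.1. Scheduled 35%. No special measure applies. → 35%.
Line B: motorcycle → 7.2; diesel-engined → 7.2.2; g.v.w. 1.8 t → 7.2.2.3. Scheduled 16%. quota on 7.2.2.3 exhausted → over-quota 23%; Galveny agreement on 7.1.1: 7.2.2.3 not covered. → 23%.
Line C: motorcycle → 7.2; petrol-engined → 7.2.3; g.v.w. 1.8 t → 7.2.3.1. Scheduled 2%. Dorestad agreement on 7.2: RVC ≥ 35% → 2% available; preference 2% not lower than 2% → no reduction. → 2%.
Line D: passenger car → 7.1; hybrid → 7.1.2; g.v.w. 32 t → 7.1.2.2. Scheduled 33%. No special measure applies. → 33%.
Sum: 35% + 23% + 2% + 33% = 93%.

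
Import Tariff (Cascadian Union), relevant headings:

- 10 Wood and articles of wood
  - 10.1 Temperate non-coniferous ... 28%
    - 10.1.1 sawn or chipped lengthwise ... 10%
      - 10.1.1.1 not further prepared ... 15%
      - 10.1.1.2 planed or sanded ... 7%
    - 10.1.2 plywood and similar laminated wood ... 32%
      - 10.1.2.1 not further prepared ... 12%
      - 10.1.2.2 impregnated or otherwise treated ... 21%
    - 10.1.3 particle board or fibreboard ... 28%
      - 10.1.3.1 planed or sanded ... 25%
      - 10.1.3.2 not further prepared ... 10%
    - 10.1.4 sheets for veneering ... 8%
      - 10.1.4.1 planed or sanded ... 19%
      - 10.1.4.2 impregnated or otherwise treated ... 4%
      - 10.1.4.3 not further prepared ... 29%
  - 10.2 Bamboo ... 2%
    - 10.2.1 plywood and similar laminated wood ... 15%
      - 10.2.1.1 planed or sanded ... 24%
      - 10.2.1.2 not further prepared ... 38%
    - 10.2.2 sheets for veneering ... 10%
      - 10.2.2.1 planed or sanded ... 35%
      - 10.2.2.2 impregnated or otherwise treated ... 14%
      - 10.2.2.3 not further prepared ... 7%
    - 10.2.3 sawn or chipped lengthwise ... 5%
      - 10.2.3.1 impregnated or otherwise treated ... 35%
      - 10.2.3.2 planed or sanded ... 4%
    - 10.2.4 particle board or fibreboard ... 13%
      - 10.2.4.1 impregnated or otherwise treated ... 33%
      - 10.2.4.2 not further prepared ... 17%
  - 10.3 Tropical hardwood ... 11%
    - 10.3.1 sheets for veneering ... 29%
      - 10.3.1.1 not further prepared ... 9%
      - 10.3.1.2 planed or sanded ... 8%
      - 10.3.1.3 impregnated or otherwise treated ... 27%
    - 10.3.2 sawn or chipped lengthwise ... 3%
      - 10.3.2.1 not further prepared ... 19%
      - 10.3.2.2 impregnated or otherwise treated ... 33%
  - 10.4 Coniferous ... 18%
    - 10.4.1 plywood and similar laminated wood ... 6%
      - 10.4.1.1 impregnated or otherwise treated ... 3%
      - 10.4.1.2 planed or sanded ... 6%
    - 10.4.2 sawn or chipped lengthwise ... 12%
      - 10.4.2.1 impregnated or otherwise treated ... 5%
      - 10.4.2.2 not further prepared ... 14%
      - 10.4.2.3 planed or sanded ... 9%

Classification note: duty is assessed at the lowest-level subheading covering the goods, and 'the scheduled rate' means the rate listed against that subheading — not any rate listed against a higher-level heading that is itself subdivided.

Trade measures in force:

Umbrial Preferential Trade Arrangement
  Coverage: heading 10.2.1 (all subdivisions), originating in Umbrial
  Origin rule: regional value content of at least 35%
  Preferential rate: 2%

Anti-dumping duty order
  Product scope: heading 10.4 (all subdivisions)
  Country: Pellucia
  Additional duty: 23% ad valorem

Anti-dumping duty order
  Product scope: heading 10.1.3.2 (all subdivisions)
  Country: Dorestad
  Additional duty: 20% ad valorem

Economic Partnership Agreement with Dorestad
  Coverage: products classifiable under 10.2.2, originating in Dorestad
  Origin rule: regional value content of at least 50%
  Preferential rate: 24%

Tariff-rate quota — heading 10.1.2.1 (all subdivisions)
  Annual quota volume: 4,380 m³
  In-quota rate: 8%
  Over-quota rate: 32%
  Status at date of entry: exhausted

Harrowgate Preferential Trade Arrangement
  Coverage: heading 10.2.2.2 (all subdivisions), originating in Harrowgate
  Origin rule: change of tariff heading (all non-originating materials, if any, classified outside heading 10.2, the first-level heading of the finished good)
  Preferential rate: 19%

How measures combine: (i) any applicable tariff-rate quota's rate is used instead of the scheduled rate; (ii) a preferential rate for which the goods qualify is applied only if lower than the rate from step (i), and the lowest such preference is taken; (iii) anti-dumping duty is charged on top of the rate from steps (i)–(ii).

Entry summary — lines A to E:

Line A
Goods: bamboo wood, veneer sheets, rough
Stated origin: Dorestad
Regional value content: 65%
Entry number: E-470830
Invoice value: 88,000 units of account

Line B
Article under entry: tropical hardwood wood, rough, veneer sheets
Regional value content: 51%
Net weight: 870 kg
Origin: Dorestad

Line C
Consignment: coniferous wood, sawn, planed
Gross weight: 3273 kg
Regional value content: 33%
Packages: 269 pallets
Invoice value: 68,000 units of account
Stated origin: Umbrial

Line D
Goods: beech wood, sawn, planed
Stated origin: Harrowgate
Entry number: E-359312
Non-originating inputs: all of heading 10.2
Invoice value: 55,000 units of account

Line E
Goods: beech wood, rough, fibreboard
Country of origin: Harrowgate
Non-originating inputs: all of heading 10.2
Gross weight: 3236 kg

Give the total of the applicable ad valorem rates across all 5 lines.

Line A: bamboo → 10.2; veneer sheets → 10.2.2; rough → 10.2.2.3. Scheduled 7%. Dorestad agreement on 10.2.2: RVC ≥ 50% → 24% available; preference 24% not lower than 7% → no reduction. → 7%.
Line B: tropical hardwood → 10.3; veneer sheets → 10.3.1; rough → 10.3.1.1. Scheduled 9%. Dorestad agreement on 10.2.2: 10.3.1.1 not covered. → 9%.
Line C: coniferous → 10.4; sawn → 10.4.2; planed → 10.4.2.3. Scheduled 9%. Umbrial agreement on 10.2.1: 10.4.2.3 not covered. → 9%.
Line D: beech → 10.1; sawn → 10.1.1; planed → 10.1.1.2. Scheduled 7%. Harrowgate agreement on 10.2.2.2: 10.1.1.2 not covered. → 7%.
Line E: beech → 10.1; fibreboard → 10.1.3; rough → 10.1.3.2. Scheduled 10%. Harrowgate agreement on 10.2.2.2: 10.1.3.2 not covered. → 10%.
Sum: 7% + 9% + 9% + 7% + 10% = 42%.

42%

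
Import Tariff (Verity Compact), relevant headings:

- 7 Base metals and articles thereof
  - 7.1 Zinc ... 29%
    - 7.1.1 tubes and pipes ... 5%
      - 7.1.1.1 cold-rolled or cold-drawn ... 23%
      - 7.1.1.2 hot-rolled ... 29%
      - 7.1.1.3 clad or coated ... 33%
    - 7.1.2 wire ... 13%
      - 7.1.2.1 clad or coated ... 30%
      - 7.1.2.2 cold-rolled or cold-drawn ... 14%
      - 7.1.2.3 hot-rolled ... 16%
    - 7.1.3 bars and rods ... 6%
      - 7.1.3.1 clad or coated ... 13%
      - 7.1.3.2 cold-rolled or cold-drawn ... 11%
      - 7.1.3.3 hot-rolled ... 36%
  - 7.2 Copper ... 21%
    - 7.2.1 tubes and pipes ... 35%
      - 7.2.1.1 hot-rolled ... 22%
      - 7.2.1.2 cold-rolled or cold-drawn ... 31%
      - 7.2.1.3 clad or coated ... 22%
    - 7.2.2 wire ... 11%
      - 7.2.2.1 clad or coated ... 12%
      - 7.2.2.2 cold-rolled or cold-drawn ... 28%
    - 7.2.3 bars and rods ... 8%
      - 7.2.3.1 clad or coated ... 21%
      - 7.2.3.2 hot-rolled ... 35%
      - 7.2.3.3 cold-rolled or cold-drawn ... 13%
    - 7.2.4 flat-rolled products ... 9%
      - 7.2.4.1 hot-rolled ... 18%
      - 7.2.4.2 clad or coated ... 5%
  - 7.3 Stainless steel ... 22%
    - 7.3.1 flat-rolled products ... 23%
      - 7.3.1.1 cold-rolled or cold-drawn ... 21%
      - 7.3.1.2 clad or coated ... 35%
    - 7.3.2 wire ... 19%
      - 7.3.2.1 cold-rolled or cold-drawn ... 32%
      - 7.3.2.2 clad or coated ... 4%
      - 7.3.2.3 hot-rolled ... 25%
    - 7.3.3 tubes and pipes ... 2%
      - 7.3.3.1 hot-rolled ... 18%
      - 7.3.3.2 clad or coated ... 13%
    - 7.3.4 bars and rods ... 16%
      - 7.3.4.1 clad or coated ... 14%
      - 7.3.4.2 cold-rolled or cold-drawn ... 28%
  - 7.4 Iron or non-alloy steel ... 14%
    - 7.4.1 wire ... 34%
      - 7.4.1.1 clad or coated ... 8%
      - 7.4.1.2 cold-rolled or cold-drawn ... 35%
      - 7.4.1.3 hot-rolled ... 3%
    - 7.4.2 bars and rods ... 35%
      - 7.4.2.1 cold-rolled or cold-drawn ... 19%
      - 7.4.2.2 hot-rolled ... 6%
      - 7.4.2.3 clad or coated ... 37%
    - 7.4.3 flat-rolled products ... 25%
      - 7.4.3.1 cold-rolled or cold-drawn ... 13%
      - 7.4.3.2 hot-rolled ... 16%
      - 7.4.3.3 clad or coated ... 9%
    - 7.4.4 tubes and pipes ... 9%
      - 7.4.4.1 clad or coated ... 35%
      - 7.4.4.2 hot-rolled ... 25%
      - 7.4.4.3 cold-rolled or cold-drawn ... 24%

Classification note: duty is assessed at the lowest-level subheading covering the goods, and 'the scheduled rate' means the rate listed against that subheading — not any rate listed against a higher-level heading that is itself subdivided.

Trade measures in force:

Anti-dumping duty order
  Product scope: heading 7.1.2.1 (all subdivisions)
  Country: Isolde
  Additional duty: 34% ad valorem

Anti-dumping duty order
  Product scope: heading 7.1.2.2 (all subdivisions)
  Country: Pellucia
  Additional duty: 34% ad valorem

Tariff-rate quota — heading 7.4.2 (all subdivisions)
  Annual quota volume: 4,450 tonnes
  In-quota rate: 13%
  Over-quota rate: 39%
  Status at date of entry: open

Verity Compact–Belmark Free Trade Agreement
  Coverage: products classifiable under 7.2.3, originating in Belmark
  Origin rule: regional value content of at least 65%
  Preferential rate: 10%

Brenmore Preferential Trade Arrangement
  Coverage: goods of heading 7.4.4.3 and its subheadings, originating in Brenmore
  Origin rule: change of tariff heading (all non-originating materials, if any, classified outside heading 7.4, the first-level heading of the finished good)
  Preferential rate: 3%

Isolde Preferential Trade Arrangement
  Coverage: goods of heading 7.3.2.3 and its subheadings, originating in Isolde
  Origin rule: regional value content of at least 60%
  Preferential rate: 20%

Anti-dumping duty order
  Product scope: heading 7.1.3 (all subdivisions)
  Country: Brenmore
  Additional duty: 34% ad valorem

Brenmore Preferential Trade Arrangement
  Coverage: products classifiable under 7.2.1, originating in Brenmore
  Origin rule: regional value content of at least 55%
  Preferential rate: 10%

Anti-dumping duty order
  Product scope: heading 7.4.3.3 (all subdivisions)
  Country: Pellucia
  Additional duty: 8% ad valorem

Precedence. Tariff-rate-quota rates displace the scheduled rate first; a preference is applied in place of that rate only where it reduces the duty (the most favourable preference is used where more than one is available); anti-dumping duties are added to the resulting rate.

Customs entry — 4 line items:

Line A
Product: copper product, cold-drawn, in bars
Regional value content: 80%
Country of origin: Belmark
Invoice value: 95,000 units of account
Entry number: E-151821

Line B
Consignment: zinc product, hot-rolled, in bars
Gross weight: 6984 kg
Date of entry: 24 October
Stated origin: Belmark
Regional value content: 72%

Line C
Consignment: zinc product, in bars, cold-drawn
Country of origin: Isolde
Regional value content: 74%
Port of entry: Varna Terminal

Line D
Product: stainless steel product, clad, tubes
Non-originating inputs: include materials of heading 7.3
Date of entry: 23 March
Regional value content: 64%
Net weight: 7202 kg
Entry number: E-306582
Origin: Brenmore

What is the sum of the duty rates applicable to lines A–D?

Line A: copper → 7.2; in bars → 7.2.3; cold-drawn → 7.2.3.3. Scheduled 13%. Belmark agreement on 7.2.3: RVC ≥ 65% → 10% available; preferential 10%. → 10%.
Line B: zinc → 7.1; in bars → 7.1.3; hot-rolled → 7.1.3.3. Scheduled 36%. Belmark agreement on 7.2.3: 7.1.3.3 not covered. → 36%.
Line C: zinc → 7.1; in bars → 7.1.3; cold-drawn → 7.1.3.2. Scheduled 11%. Isolde agreement on 7.3.2.3: 7.1.3.2 not covered. → 11%.
Line D: stainless steel → 7.3; tubes → 7.3.3; clad → 7.3.3.2. Scheduled 13%. Brenmore agreement on 7.4.4.3: 7.3.3.2 not covered; Brenmore agreement on 7.2.1: 7.3.3.2 not covered. → 13%.
Sum: 10% + 36% + 11% + 13% = 70%.

70%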